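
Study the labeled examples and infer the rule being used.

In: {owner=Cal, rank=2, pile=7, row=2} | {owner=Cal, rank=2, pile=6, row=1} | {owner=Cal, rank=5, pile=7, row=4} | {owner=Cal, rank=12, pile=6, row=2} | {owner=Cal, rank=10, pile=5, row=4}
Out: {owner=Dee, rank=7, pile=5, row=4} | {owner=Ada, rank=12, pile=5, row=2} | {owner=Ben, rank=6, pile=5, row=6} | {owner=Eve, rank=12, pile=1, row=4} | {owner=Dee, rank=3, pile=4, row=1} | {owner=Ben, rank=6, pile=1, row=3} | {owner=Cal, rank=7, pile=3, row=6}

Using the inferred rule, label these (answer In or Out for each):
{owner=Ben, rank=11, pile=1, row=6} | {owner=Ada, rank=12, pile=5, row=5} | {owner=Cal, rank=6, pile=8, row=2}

Out, Out, In

The rule appears to be: owner is Cal AND row ≤ 4.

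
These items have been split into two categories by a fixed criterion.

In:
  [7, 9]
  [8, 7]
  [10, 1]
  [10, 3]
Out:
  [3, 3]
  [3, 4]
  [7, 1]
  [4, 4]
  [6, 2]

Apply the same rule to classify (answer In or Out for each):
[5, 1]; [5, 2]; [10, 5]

'In' ⟺ sum ≥ 11.
[5, 1]: 5+1 = 6, fails this test → Out. [5, 2]: 5+2 = 7, fails this test → Out. [10, 5]: 10+5 = 15, qualifies → In.

Out, Out, In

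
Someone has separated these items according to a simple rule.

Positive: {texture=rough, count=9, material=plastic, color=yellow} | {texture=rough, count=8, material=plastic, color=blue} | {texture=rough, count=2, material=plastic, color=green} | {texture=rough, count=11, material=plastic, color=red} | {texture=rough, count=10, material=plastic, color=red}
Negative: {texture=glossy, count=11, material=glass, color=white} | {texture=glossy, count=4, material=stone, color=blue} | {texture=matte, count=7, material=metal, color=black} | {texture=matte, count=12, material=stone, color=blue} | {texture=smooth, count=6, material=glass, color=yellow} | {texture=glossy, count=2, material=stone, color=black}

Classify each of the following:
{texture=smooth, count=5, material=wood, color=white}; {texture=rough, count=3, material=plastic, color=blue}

Negative, Positive

Rule: texture is rough. This holds for each 'Positive' example and fails for each 'Negative' one.
{texture=smooth, count=5, material=wood, color=white}: texture is smooth, fails this test → Negative.
{texture=rough, count=3, material=plastic, color=blue}: texture is rough, checks out → Positive.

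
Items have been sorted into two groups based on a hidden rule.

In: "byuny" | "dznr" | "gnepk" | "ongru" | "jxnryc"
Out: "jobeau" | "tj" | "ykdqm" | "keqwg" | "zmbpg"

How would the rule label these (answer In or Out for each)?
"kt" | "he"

Out, Out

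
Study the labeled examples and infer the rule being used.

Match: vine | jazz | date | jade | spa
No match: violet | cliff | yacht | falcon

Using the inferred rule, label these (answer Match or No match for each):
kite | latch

Match, No match

Rule: length ≤ 4. This holds for each 'Match' example and fails for each 'No match' one.
Match: kite, since length 4.
No match: latch, since length 5.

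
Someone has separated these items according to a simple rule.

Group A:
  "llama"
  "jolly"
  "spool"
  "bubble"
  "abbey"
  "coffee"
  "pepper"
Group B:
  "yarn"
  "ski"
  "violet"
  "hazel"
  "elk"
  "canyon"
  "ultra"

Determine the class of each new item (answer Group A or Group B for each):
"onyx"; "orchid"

The distinguishing property — has a double letter — holds for all the 'Group A' cases and none of the 'Group B' cases.
"onyx" — no doubled letter, hence Group B.
"orchid" — no doubled letter, hence Group B.

Group B, Group B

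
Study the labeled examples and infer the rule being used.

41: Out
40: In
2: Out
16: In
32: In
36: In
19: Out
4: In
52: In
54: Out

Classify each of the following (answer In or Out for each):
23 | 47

The distinguishing property — multiple of 4 — holds for all the 'In' cases and none of the 'Out' cases.

Out, Out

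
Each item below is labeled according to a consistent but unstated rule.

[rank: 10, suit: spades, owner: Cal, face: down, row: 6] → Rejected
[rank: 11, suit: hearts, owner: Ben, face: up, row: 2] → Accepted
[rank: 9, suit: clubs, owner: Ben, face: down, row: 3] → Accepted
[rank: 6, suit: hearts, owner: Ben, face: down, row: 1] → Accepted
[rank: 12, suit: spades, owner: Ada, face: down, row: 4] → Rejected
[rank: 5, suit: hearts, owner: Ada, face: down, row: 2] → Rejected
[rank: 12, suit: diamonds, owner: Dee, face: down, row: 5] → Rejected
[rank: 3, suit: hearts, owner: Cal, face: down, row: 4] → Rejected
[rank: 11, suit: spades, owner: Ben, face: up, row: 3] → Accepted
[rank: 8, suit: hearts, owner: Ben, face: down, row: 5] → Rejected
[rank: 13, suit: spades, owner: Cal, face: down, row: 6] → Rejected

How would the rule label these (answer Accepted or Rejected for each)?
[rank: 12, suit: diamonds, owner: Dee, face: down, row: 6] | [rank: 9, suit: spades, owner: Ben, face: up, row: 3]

Rejected, Accepted

The common property of the 'Accepted' items is: owner is Ben AND row ≤ 3. No 'Rejected' item has it.
[rank: 12, suit: diamonds, owner: Dee, face: down, row: 6]: owner is Dee, row = 6 — doesn't match, so Rejected. [rank: 9, suit: spades, owner: Ben, face: up, row: 3]: owner is Ben, row = 3 — matches, so Accepted.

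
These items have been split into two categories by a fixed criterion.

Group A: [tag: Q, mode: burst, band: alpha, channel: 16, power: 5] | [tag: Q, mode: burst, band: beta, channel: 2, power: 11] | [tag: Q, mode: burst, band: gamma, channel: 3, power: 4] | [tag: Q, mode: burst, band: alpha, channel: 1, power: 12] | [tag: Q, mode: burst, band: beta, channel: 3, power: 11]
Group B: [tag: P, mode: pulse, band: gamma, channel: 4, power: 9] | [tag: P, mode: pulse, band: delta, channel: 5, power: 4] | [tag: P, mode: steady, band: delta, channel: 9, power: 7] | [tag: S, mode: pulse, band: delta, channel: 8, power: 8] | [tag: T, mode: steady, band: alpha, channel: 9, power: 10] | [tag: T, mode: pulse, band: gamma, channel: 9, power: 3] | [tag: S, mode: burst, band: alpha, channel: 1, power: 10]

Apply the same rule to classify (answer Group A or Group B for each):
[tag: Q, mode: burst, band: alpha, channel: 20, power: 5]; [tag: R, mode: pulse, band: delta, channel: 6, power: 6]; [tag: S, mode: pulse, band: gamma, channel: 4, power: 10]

Group A, Group B, Group B

Every 'Group A' example satisfies: tag is Q. None of the 'Group B' examples do.
[tag: Q, mode: burst, band: alpha, channel: 20, power: 5] — tag is Q, hence Group A.
[tag: R, mode: pulse, band: delta, channel: 6, power: 6] — tag is R, hence Group B.
[tag: S, mode: pulse, band: gamma, channel: 4, power: 10] — tag is S, hence Group B.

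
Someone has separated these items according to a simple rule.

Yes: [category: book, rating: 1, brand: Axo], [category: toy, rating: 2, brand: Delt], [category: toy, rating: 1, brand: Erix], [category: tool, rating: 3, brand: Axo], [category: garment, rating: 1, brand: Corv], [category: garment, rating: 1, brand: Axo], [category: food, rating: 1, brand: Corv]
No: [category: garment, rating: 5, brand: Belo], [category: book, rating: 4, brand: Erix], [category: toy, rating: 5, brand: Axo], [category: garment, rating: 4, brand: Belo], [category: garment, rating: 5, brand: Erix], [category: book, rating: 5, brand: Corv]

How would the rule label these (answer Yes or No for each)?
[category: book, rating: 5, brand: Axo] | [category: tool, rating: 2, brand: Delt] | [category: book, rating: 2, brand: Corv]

Every 'Yes' example satisfies: rating ≤ 3. None of the 'No' examples do.
No: [category: book, rating: 5, brand: Axo], since rating = 5. Yes: [category: tool, rating: 2, brand: Delt], since rating = 2. Yes: [category: book, rating: 2, brand: Corv], since rating = 2.

No, Yes, Yes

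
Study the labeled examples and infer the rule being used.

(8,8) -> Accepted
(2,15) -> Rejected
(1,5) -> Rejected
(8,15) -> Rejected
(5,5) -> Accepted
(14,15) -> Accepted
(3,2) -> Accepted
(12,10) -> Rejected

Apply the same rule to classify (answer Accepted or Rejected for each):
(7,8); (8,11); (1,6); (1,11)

Every 'Accepted' example satisfies: |first − second| ≤ 1. None of the 'Rejected' examples do.
(7,8) → |7−8| = 1 → Accepted.
(8,11) → |8−11| = 3 → Rejected.
(1,6) → |1−6| = 5 → Rejected.
(1,11) → |1−11| = 10 → Rejected.

Accepted, Rejected, Rejected, Rejected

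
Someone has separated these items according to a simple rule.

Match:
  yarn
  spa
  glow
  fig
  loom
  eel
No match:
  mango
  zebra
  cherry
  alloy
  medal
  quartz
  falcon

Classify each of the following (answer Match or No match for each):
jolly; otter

No match, No match

The rule appears to be: length ≤ 4.
jolly: length 5 — doesn't match, so No match. otter: length 5 — doesn't match, so No match.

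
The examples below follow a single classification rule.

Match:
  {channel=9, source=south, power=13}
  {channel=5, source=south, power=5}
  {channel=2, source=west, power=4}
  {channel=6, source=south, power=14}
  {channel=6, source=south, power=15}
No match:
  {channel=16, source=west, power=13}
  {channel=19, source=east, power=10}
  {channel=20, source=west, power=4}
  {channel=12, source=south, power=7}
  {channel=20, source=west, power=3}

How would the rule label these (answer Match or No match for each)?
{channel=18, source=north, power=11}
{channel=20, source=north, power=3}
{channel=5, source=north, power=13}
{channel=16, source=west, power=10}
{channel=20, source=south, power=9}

No match, No match, Match, No match, No match

'Match' ⟺ channel ≤ 9.
{channel=18, source=north, power=11} — channel = 18, hence No match.
{channel=20, source=north, power=3} — channel = 20, hence No match.
{channel=5, source=north, power=13} — channel = 5, hence Match.
{channel=16, source=west, power=10} — channel = 16, hence No match.
{channel=20, source=south, power=9} — channel = 20, hence No match.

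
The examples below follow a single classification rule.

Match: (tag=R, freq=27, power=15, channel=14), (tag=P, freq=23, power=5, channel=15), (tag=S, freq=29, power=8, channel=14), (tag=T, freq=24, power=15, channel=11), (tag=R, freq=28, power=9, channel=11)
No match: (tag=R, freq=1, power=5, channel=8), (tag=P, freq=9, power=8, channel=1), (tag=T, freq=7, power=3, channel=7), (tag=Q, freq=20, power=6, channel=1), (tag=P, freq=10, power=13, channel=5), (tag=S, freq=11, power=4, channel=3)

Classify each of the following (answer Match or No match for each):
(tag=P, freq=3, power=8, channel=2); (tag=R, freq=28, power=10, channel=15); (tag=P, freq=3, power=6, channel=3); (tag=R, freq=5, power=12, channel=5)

The pattern is that an item is 'Match' exactly when: freq ≥ 23.
(tag=P, freq=3, power=8, channel=2) — freq = 3, hence No match. (tag=R, freq=28, power=10, channel=15) — freq = 28, hence Match. (tag=P, freq=3, power=6, channel=3) — freq = 3, hence No match. (tag=R, freq=5, power=12, channel=5) — freq = 5, hence No match.

No match, Match, No match, No match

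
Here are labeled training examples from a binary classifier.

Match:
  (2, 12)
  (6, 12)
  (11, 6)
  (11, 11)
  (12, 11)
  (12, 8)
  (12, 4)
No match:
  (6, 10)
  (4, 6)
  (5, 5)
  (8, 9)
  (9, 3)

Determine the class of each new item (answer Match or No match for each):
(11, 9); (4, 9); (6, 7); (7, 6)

Match, No match, No match, No match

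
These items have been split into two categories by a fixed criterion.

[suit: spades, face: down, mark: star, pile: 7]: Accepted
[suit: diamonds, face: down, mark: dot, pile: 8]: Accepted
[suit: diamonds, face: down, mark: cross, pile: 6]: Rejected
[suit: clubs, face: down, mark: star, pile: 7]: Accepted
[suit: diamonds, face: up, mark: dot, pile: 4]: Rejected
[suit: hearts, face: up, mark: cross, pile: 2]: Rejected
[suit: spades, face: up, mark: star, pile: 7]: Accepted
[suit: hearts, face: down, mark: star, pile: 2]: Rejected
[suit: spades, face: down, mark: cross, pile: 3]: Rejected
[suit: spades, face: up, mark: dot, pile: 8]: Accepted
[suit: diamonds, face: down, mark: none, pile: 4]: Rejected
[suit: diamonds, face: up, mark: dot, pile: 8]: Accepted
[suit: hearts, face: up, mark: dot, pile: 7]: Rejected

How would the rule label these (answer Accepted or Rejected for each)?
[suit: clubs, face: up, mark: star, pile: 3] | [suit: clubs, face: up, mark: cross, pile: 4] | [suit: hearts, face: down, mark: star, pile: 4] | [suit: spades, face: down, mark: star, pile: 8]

Rejected, Rejected, Rejected, Accepted

The classifier is using: suit is not hearts AND pile ≥ 7.
[suit: clubs, face: up, mark: star, pile: 3]: suit is clubs, pile = 3 — fails this test, so Rejected. [suit: clubs, face: up, mark: cross, pile: 4]: suit is clubs, pile = 4 — fails this test, so Rejected. [suit: hearts, face: down, mark: star, pile: 4]: suit is hearts, pile = 4 — fails this test, so Rejected. [suit: spades, face: down, mark: star, pile: 8]: suit is spades, pile = 8 — matches, so Accepted.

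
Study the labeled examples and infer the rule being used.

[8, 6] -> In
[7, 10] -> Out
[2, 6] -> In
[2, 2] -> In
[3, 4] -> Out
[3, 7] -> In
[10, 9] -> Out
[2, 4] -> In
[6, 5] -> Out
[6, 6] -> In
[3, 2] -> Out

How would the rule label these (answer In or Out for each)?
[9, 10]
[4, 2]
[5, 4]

Out, In, Out

One predicate separates the groups cleanly: sum is even.
[9, 10]: 9+10 = 19 — doesn't match, so Out.
[4, 2]: 4+2 = 6 — has this property, so In.
[5, 4]: 5+4 = 9 — doesn't match, so Out.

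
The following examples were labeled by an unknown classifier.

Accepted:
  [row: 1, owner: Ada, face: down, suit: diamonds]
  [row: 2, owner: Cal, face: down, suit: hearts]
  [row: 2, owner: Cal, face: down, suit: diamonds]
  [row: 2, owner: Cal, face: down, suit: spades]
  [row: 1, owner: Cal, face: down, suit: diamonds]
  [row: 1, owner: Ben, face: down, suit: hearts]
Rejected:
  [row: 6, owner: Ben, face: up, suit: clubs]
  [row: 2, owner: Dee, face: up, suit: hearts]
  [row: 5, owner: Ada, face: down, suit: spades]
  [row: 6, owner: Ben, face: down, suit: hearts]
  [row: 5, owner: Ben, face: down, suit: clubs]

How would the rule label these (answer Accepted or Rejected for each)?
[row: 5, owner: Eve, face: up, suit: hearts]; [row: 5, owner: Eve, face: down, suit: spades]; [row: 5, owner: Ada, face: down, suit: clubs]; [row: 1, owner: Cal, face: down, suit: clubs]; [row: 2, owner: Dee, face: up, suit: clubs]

The common property of the 'Accepted' items is: face is down AND row ≤ 2. No 'Rejected' item has it.
[row: 5, owner: Eve, face: up, suit: hearts] — face is up, row = 5, hence Rejected. [row: 5, owner: Eve, face: down, suit: spades] — face is down, row = 5, hence Rejected. [row: 5, owner: Ada, face: down, suit: clubs] — face is down, row = 5, hence Rejected. [row: 1, owner: Cal, face: down, suit: clubs] — face is down, row = 1, hence Accepted. [row: 2, owner: Dee, face: up, suit: clubs] — face is up, row = 2, hence Rejected.

Rejected, Rejected, Rejected, Accepted, Rejected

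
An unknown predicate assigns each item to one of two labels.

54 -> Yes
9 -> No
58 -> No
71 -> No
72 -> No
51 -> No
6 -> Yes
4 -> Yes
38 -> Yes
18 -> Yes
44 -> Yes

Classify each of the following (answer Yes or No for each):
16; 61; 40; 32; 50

Yes, No, Yes, Yes, Yes

Rule: even AND at most 54. This holds for each 'Yes' example and fails for each 'No' one.
16 — 16 is even, 16 ≤ 54, hence Yes.
61 — 61 is odd, 61 > 54, hence No.
40 — 40 is even, 40 ≤ 54, hence Yes.
32 — 32 is even, 32 ≤ 54, hence Yes.
50 — 50 is even, 50 ≤ 54, hence Yes.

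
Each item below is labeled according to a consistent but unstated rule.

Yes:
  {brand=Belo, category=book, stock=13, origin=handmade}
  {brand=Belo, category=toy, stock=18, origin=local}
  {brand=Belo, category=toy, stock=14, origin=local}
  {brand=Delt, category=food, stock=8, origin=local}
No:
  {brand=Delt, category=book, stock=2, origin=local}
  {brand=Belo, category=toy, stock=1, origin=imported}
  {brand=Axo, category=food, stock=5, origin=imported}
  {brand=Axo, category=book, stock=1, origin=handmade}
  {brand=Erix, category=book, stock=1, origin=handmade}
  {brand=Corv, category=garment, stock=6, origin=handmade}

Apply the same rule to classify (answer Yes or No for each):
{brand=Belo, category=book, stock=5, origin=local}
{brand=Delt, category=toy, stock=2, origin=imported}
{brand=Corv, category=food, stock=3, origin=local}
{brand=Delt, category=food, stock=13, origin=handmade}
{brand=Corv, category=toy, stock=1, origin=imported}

Rule: stock ≥ 8. This holds for each 'Yes' example and fails for each 'No' one.

No, No, No, Yes, No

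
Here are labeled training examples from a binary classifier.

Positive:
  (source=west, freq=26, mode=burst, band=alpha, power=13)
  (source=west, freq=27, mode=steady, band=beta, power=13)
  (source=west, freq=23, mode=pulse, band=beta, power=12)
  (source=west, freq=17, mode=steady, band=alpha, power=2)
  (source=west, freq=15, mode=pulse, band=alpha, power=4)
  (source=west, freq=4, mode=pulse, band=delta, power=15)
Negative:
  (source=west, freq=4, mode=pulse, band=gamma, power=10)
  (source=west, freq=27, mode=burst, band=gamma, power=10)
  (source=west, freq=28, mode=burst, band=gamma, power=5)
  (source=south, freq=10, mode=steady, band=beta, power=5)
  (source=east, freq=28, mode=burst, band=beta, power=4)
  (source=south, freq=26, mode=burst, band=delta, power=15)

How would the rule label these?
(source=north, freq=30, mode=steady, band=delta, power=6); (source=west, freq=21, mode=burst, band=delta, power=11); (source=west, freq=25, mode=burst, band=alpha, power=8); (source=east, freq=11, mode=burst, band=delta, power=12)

Negative, Positive, Positive, Negative

The rule appears to be: band is not gamma AND source is west.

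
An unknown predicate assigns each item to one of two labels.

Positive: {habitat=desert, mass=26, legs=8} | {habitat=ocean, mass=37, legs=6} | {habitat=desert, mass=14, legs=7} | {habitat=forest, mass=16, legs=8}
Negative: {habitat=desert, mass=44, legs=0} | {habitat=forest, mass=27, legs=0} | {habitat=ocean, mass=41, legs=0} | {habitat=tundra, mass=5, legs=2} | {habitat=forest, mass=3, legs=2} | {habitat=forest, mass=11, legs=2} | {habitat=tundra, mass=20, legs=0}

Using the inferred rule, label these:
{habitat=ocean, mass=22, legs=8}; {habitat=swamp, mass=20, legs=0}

The pattern is that an item is 'Positive' exactly when: legs ≥ 6.
{habitat=ocean, mass=22, legs=8} → legs = 8 → Positive. {habitat=swamp, mass=20, legs=0} → legs = 0 → Negative.

Positive, Negative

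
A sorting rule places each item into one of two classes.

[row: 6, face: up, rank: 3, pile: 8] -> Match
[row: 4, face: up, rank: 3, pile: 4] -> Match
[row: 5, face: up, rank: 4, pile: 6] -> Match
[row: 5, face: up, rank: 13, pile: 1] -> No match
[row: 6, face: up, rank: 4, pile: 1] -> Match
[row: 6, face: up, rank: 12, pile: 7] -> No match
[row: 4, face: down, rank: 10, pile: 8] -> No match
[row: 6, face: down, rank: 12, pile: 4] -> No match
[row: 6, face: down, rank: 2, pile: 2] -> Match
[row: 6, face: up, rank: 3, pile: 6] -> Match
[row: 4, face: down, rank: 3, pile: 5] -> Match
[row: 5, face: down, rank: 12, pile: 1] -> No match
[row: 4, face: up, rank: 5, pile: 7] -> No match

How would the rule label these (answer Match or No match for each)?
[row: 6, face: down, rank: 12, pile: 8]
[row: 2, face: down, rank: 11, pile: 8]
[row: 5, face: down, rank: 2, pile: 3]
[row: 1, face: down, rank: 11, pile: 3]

No match, No match, Match, No match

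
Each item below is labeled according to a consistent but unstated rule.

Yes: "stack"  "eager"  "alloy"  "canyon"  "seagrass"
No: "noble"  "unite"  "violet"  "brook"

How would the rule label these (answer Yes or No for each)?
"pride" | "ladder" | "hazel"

The common property of the 'Yes' items is: contains 'a'. No 'No' item has it.
"pride": no 'a' — lacks this property, so No.
"ladder": has 'a' — fits, so Yes.
"hazel": has 'a' — fits, so Yes.

No, Yes, Yes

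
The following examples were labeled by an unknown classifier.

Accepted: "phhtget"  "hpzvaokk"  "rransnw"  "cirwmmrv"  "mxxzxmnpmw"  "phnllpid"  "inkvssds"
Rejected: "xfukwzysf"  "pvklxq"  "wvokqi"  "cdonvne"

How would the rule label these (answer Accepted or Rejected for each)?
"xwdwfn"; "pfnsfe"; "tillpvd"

The simplest hypothesis consistent with all the labels is: has a double letter.
"xwdwfn": no doubled letter — doesn't qualify, so Rejected. "pfnsfe": no doubled letter — doesn't qualify, so Rejected. "tillpvd": 'll' doubled — qualifies, so Accepted.

Rejected, Rejected, Accepted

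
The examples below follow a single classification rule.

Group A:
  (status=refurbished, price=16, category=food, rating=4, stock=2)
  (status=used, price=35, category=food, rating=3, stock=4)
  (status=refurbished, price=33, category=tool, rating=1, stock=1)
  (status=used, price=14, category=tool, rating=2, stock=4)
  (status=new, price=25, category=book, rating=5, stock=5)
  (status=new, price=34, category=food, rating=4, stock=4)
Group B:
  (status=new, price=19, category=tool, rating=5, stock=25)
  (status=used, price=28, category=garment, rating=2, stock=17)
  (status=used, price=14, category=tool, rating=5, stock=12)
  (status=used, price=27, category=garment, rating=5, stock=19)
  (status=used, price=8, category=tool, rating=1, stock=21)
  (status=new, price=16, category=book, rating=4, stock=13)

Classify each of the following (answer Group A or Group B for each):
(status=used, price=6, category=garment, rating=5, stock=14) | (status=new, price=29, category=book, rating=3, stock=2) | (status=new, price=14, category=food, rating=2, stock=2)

Group B, Group A, Group A

The classifier is using: stock ≤ 5.
(status=used, price=6, category=garment, rating=5, stock=14): stock = 14 — fails the rule, so Group B. (status=new, price=29, category=book, rating=3, stock=2): stock = 2 — passes, so Group A. (status=new, price=14, category=food, rating=2, stock=2): stock = 2 — passes, so Group A.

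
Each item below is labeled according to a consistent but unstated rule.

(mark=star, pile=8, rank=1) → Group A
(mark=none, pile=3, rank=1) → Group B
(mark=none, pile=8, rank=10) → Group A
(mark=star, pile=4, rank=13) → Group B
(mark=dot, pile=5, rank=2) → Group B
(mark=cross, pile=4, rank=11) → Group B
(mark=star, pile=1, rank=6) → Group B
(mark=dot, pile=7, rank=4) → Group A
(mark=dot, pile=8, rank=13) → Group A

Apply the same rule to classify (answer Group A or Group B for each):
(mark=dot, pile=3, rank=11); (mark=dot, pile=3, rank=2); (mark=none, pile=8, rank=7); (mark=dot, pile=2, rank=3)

Group B, Group B, Group A, Group B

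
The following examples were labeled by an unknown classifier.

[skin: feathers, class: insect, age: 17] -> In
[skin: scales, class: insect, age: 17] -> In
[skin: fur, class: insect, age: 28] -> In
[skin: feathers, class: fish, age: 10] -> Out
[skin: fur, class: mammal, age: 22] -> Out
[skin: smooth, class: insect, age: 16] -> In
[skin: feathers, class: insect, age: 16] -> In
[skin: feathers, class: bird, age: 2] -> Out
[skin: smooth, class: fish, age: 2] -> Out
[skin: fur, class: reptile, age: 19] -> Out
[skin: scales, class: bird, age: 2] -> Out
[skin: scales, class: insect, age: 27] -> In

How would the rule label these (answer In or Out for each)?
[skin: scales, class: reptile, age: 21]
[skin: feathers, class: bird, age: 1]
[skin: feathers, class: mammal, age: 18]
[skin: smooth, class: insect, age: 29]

Out, Out, Out, In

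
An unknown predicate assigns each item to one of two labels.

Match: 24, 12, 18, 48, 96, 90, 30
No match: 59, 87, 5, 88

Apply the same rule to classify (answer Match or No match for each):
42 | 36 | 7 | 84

Match, Match, No match, Match

Rule: multiple of 6. This holds for each 'Match' example and fails for each 'No match' one.
42: Match (42 = 6·7).
36: Match (36 = 6·6).
7: No match (7 = 6·1 + 1).
84: Match (84 = 6·14).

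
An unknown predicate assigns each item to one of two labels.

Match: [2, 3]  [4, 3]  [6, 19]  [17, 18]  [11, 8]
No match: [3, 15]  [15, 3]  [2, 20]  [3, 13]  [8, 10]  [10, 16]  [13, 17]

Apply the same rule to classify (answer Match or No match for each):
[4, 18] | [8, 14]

All 'Match' examples share one property — sum is odd — and every 'No match' example lacks it.
[4, 18]: 4+18 = 22, lacks this property → No match. [8, 14]: 8+14 = 22, lacks this property → No match.

No match, No match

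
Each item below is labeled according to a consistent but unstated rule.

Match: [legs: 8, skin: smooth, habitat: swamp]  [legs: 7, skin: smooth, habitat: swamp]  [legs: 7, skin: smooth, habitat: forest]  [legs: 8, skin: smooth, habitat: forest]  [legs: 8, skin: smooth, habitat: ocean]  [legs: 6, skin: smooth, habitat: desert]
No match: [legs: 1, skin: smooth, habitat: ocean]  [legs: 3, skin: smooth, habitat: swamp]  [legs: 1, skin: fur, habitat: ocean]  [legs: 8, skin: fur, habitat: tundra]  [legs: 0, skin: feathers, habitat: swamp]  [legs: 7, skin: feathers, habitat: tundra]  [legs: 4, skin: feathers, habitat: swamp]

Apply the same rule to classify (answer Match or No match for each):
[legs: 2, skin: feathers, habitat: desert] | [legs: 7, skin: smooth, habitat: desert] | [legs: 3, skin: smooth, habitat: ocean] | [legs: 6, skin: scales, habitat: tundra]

The pattern is that an item is 'Match' exactly when: skin is smooth AND legs ≥ 4.

No match, Match, No match, No match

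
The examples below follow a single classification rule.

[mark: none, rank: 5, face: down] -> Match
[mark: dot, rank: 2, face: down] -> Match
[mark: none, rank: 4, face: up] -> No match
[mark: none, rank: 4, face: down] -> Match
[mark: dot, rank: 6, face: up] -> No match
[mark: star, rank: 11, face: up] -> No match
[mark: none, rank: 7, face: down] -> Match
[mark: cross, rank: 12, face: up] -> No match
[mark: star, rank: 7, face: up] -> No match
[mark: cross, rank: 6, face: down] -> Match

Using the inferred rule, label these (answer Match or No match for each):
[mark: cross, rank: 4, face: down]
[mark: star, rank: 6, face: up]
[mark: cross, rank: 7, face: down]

Match, No match, Match

The pattern is that an item is 'Match' exactly when: face is down.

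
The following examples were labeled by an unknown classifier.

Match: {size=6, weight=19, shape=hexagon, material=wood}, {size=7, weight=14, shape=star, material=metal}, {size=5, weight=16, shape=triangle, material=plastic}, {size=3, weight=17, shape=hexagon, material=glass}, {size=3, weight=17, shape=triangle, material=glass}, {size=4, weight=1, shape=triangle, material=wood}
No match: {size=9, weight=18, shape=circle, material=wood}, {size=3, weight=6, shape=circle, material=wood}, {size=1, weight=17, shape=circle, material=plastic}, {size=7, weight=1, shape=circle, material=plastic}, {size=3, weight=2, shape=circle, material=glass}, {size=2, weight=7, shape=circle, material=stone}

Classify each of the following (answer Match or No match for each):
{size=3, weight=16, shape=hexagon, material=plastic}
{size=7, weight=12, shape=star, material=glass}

Match, Match

The distinguishing property — shape is not circle — holds for all the 'Match' cases and none of the 'No match' cases.
{size=3, weight=16, shape=hexagon, material=plastic}: shape is hexagon, qualifies → Match. {size=7, weight=12, shape=star, material=glass}: shape is star, qualifies → Match.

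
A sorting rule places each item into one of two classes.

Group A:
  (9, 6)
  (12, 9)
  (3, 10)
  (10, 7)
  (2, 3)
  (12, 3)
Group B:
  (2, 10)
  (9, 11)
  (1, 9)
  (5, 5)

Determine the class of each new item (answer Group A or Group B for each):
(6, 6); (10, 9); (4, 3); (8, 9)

A rule that fits every label: sum is odd — true of each 'Group A' example, false of each 'Group B' one.
(6, 6) → 6+6 = 12 → Group B.
(10, 9) → 10+9 = 19 → Group A.
(4, 3) → 4+3 = 7 → Group A.
(8, 9) → 8+9 = 17 → Group A.

Group B, Group A, Group A, Group A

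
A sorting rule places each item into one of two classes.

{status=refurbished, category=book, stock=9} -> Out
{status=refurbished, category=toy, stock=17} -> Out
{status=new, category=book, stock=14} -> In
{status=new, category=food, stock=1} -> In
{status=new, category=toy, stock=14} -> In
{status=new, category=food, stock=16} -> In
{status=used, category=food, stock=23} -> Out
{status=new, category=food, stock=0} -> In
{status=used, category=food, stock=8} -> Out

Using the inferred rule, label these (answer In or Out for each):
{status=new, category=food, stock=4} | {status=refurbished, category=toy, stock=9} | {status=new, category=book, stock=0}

In, Out, In

The simplest hypothesis consistent with all the labels is: status is new.
{status=new, category=food, stock=4}: status is new, qualifies → In. {status=refurbished, category=toy, stock=9}: status is refurbished, fails this test → Out. {status=new, category=book, stock=0}: status is new, qualifies → In.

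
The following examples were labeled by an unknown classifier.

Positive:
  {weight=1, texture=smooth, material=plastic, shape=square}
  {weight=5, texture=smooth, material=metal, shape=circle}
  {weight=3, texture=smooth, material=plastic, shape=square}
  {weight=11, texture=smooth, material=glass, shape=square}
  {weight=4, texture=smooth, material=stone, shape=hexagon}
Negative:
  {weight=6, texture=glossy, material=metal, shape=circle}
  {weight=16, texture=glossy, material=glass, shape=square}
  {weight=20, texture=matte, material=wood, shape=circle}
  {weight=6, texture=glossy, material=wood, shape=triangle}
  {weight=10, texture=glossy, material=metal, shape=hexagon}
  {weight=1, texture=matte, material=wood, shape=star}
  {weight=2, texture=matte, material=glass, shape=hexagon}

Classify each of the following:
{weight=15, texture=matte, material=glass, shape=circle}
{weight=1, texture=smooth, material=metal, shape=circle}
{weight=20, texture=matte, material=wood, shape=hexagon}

Negative, Positive, Negative

Comparing the two groups points to one rule — texture is smooth.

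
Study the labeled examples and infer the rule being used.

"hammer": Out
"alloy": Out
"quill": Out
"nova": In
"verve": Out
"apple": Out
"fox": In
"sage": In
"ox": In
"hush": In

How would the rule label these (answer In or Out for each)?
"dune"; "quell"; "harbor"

In, Out, Out

The rule appears to be: length ≤ 4.
"dune": length 4, matches → In.
"quell": length 5, fails this test → Out.
"harbor": length 6, fails this test → Out.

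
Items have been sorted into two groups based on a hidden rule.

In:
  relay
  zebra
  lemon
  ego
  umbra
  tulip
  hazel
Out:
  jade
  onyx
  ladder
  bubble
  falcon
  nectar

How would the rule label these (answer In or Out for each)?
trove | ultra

In, In

Looking at the examples, the only property every 'In' case has and every 'Out' case lacks is: odd length.
trove — length 5, hence In. ultra — length 5, hence In.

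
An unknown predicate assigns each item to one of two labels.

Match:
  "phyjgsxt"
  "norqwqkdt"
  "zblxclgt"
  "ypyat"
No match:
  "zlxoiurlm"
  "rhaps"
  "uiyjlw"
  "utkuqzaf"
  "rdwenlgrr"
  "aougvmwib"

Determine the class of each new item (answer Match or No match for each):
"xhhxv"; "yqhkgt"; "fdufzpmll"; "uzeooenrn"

No match, Match, No match, No match

The rule appears to be: ends with 't'.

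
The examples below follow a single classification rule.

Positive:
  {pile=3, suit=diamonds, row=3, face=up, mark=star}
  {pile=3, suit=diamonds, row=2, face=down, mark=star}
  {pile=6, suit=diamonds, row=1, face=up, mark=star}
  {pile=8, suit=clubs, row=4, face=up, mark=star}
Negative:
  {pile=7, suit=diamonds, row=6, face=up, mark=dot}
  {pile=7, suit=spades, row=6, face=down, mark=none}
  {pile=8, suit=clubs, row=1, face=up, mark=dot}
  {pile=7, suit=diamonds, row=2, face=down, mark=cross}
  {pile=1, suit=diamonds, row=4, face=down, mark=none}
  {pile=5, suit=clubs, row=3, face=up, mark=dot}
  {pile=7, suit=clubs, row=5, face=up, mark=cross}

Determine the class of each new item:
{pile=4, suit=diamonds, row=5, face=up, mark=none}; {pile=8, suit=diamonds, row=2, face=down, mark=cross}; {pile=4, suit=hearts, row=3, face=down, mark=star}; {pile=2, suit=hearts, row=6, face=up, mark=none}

Negative, Negative, Positive, Negative

A rule that fits every label: mark is star — true of each 'Positive' example, false of each 'Negative' one.
{pile=4, suit=diamonds, row=5, face=up, mark=none}: mark is none — does not satisfy this, so Negative. {pile=8, suit=diamonds, row=2, face=down, mark=cross}: mark is cross — does not satisfy this, so Negative. {pile=4, suit=hearts, row=3, face=down, mark=star}: mark is star — checks out, so Positive. {pile=2, suit=hearts, row=6, face=up, mark=none}: mark is none — does not satisfy this, so Negative.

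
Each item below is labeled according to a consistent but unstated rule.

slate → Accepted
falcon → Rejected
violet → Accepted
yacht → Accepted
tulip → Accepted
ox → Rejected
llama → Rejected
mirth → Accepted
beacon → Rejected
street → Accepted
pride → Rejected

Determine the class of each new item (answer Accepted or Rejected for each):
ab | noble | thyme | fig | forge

Rejected, Rejected, Accepted, Rejected, Rejected

The pattern is that an item is 'Accepted' exactly when: contains 't'.
ab: no 't', does not satisfy this → Rejected. noble: no 't', does not satisfy this → Rejected. thyme: has 't', has this property → Accepted. fig: no 't', does not satisfy this → Rejected. forge: no 't', does not satisfy this → Rejected.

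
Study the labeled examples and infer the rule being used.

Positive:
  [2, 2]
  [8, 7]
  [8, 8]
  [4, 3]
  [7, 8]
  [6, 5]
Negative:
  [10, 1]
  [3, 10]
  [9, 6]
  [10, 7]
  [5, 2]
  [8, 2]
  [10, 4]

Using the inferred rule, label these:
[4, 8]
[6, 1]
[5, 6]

Negative, Negative, Positive

The pattern is that an item is 'Positive' exactly when: |first − second| ≤ 1.
[4, 8]: |4−8| = 4, does not satisfy this → Negative. [6, 1]: |6−1| = 5, does not satisfy this → Negative. [5, 6]: |5−6| = 1, meets the rule → Positive.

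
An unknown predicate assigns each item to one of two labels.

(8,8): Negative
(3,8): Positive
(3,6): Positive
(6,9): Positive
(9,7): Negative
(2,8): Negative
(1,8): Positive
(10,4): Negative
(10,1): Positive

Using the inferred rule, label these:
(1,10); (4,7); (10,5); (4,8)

Positive, Positive, Positive, Negative

Every 'Positive' example satisfies: sum is odd. None of the 'Negative' examples do.
(1,10): Positive (1+10 = 11). (4,7): Positive (4+7 = 11). (10,5): Positive (10+5 = 15). (4,8): Negative (4+8 = 12).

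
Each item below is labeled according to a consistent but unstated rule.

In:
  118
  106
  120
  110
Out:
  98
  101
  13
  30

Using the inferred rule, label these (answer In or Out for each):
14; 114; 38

Out, In, Out

The distinguishing property — at least 106 — holds for all the 'In' cases and none of the 'Out' cases.
14: 14 < 106, does not pass → Out.
114: 114 ≥ 106, checks out → In.
38: 38 < 106, does not pass → Out.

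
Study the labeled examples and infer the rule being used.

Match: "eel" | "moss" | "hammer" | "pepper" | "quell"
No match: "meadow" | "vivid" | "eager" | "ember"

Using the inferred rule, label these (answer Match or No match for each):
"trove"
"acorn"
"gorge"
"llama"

Every 'Match' example satisfies: has a double letter. None of the 'No match' examples do.
"trove" — no doubled letter, hence No match.
"acorn" — no doubled letter, hence No match.
"gorge" — no doubled letter, hence No match.
"llama" — 'll' doubled, hence Match.

No match, No match, No match, Match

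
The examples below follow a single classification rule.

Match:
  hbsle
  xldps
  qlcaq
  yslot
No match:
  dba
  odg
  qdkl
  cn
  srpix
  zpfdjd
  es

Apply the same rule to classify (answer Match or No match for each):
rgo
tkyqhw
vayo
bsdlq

The pattern is that an item is 'Match' exactly when: odd length AND contains 'l'.

No match, No match, No match, Match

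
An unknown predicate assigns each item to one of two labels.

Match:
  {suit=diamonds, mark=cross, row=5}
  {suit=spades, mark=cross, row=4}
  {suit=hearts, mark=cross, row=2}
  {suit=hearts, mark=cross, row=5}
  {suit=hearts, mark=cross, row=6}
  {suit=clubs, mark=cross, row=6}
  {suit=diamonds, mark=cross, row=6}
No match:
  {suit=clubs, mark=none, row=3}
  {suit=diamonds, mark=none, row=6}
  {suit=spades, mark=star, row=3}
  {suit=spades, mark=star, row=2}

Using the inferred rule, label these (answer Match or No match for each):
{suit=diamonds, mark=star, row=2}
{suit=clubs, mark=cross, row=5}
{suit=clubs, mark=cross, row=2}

No match, Match, Match

Comparing the two groups points to one rule — mark is cross.
{suit=diamonds, mark=star, row=2}: mark is star, does not satisfy this → No match. {suit=clubs, mark=cross, row=5}: mark is cross, has this property → Match. {suit=clubs, mark=cross, row=2}: mark is cross, has this property → Match.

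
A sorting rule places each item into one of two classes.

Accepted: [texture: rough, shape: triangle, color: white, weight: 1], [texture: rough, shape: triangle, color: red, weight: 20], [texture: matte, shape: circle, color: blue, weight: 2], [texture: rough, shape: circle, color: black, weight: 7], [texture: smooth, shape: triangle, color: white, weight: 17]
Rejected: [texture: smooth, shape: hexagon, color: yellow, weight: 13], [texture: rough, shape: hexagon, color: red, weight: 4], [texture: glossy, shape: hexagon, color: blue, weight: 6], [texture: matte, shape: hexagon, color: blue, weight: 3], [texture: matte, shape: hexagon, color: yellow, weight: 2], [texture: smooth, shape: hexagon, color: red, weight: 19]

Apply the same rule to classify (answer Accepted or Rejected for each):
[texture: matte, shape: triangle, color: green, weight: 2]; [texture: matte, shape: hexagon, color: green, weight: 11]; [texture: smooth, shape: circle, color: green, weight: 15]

Accepted, Rejected, Accepted

The classifier is using: shape is not hexagon.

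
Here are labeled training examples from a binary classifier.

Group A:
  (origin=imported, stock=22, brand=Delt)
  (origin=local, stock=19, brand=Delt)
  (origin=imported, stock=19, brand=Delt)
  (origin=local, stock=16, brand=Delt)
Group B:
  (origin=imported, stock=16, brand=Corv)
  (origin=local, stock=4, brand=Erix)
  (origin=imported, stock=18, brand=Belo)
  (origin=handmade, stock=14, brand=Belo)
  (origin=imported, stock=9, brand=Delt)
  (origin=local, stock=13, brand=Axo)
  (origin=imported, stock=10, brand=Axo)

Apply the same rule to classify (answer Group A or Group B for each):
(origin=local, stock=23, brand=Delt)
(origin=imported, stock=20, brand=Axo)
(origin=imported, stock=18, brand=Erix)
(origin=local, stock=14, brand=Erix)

Group A, Group B, Group B, Group B

The simplest hypothesis consistent with all the labels is: brand is Delt AND stock ≥ 10.
Group A: (origin=local, stock=23, brand=Delt), since brand is Delt, stock = 23. Group B: (origin=imported, stock=20, brand=Axo), since brand is Axo, stock = 20. Group B: (origin=imported, stock=18, brand=Erix), since brand is Erix, stock = 18. Group B: (origin=local, stock=14, brand=Erix), since brand is Erix, stock = 14.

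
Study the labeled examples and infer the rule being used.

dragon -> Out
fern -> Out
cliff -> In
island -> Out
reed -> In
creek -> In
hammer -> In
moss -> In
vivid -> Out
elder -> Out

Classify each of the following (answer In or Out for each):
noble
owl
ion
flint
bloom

The pattern is that an item is 'In' exactly when: has a double letter.
Out: noble, since no doubled letter.
Out: owl, since no doubled letter.
Out: ion, since no doubled letter.
Out: flint, since no doubled letter.
In: bloom, since 'oo' doubled.

Out, Out, Out, Out, In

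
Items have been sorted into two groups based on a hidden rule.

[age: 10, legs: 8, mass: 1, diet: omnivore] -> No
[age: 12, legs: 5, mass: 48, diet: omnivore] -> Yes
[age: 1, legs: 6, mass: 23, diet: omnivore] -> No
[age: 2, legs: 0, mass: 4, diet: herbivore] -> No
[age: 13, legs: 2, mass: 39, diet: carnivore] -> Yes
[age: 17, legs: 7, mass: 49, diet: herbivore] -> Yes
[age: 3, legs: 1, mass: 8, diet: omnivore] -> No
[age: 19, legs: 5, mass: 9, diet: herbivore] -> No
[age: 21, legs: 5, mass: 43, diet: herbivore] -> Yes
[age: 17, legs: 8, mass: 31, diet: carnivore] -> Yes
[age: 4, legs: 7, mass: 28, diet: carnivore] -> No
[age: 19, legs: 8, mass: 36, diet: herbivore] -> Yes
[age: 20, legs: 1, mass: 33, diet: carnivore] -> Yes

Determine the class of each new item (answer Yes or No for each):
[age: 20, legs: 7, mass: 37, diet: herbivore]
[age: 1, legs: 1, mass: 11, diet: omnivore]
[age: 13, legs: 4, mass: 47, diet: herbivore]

The rule appears to be: mass ≥ 31.
[age: 20, legs: 7, mass: 37, diet: herbivore]: mass = 37, qualifies → Yes.
[age: 1, legs: 1, mass: 11, diet: omnivore]: mass = 11, lacks this property → No.
[age: 13, legs: 4, mass: 47, diet: herbivore]: mass = 47, qualifies → Yes.

Yes, No, Yes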